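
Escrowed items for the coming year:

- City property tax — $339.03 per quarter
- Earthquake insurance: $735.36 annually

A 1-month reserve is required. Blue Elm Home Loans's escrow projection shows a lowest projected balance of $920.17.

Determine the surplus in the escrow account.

$745.88

City property tax = $339.03 × 4 = $1,356.12
Earthquake insurance = $735.36
Total annual escrow = $2,091.48
Base monthly escrow = $2,091.48 / 12 = $174.29
Required reserve = 1 × $174.29 = $174.29
Excess over cushion: $920.17 − $174.29 = $745.88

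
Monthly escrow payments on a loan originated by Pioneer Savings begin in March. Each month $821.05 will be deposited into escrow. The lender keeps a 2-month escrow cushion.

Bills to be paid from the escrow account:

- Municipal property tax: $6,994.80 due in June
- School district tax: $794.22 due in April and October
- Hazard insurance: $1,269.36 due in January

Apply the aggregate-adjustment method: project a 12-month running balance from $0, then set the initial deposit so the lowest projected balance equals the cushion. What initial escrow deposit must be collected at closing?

$6,146.92

Cushion = 2 × $821.05 = $1,642.10
Trial balance (start $0, +$821.05 each month, − disbursements):
  Mar: +$821.05 → $821.05
  Apr: +$821.05 − $794.22 → $847.88
  May: +$821.05 → $1,668.93
  Jun: +$821.05 − $6,994.80 → -$4,504.82
  Jul: +$821.05 → -$3,683.77
  Aug: +$821.05 → -$2,862.72
  Sep: +$821.05 → -$2,041.67
  Oct: +$821.05 − $794.22 → -$2,014.84
  Nov: +$821.05 → -$1,193.79
  Dec: +$821.05 → -$372.74
  Jan: +$821.05 − $1,269.36 → -$821.05
  Feb: +$821.05 → $0.00
Lowest trial balance = -$4,504.82 (Jun)
Initial deposit = cushion − low point = $1,642.10 − (-$4,504.82) = $6,146.92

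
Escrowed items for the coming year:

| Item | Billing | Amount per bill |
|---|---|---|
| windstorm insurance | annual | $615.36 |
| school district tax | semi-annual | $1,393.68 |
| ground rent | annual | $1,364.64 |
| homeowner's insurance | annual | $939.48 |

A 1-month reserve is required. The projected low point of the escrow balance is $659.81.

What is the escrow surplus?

Windstorm insurance = $615.36 per year
School district tax = $1,393.68 × 2 = $2,787.36 per year
Ground rent = $1,364.64 per year
Homeowner's insurance = $939.48 per year
Yearly total = $615.36 + $2,787.36 + $1,364.64 + $939.48 = $5,706.84
Monthly escrow = $5,706.84 / 12 = $475.57
Required cushion = 1 × $475.57 = $475.57
Surplus = $659.81 − $475.57 = $184.24

$184.24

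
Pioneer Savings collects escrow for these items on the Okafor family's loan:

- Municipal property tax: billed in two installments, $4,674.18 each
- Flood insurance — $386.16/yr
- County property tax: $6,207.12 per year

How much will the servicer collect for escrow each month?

Municipal property tax = $4,674.18 × 2 = $9,348.36/yr
Flood insurance = $386.16/yr
County property tax = $6,207.12/yr
Yearly total = $15,941.64
Monthly escrow = $15,941.64 / 12 = $1,328.47

$1,328.47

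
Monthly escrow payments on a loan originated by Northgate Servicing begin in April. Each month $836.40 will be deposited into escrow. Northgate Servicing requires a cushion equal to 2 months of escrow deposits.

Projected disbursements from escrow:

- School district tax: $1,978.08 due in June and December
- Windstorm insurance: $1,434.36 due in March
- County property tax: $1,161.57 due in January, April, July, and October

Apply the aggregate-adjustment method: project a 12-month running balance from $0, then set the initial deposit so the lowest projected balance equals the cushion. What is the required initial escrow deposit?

$2,628.42

Cushion = 2 × $836.40 = $1,672.80
Trial balance (start $0, +$836.40 each month, − disbursements):
  Apr: +$836.40 − $1,161.57 → -$325.17
  May: +$836.40 → $511.23
  Jun: +$836.40 − $1,978.08 → -$630.45
  Jul: +$836.40 − $1,161.57 → -$955.62
  Aug: +$836.40 → -$119.22
  Sep: +$836.40 → $717.18
  Oct: +$836.40 − $1,161.57 → $392.01
  Nov: +$836.40 → $1,228.41
  Dec: +$836.40 − $1,978.08 → $86.73
  Jan: +$836.40 − $1,161.57 → -$238.44
  Feb: +$836.40 → $597.96
  Mar: +$836.40 − $1,434.36 → $0.00
Lowest trial balance = -$955.62 (Jul)
Initial deposit = cushion − low point = $1,672.80 − (-$955.62) = $2,628.42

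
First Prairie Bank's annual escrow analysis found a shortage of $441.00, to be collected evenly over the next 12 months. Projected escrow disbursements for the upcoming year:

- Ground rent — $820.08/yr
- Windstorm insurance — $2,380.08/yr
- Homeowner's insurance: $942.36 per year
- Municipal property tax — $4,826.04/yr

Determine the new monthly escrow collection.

$784.13

Ground rent: $820.08/yr
Windstorm insurance: $2,380.08/yr
Homeowner's insurance: $942.36/yr
Municipal property tax: $4,826.04/yr
Total per year = $820.08 + $2,380.08 + $942.36 + $4,826.04 = $8,968.56
Per month = $8,968.56 ÷ 12 = $747.38
Shortage per month = $441.00 / 12 = $36.75
Adjusted monthly = $747.38 + $36.75 = $784.13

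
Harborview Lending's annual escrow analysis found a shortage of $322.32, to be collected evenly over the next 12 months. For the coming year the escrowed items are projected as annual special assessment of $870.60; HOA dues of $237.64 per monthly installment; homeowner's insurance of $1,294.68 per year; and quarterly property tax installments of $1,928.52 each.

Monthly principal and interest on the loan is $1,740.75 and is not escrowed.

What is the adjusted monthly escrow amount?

Special assessment — $870.60 annually
HOA dues — $237.64 × 12 = $2,851.68 annually
Homeowner's insurance — $1,294.68 annually
Property tax — $1,928.52 × 4 = $7,714.08 annually
Annual escrow total = $870.60 + $2,851.68 + $1,294.68 + $7,714.08 = $12,731.04
Monthly escrow = $12,731.04 ÷ 12 = $1,060.92
Monthly shortage recovery: $322.32 ÷ 12 = $26.86
New monthly escrow = $1,060.92 + $26.86 = $1,087.78

$1,087.78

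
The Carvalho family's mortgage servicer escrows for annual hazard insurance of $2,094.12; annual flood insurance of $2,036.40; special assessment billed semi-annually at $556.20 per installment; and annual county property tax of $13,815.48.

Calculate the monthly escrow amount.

Hazard insurance — $2,094.12
Flood insurance — $2,036.40
Special assessment — $556.20 × 2 = $1,112.40
County property tax — $13,815.48
Total annual escrow = $2,094.12 + $2,036.40 + $1,112.40 + $13,815.48 = $19,058.40
Monthly escrow = $19,058.40 / 12 = $1,588.20

$1,588.20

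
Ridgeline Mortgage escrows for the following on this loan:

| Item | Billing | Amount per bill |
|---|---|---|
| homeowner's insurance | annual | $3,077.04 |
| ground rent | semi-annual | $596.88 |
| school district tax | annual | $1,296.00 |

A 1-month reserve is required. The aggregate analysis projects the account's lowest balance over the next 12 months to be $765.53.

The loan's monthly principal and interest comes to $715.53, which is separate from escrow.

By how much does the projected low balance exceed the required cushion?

Homeowner's insurance = $3,077.04 annually
Ground rent = $596.88 × 2 = $1,193.76 annually
School district tax = $1,296.00 annually
Yearly total = $5,566.80
Base monthly escrow = $5,566.80 / 12 = $463.90
Cushion = 1 × $463.90 = $463.90
Surplus = $765.53 − $463.90 = $301.63

$301.63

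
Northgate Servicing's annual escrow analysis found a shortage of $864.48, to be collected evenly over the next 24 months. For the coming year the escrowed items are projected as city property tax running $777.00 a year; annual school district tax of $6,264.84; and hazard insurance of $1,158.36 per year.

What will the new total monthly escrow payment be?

$719.37

City property tax = $777.00 per year
School district tax = $6,264.84 per year
Hazard insurance = $1,158.36 per year
Annual escrow total = $8,200.20
Monthly = $8,200.20 / 12 = $683.35
Monthly shortage recovery: $864.48 ÷ 24 = $36.02
Adjusted monthly = $683.35 + $36.02 = $719.37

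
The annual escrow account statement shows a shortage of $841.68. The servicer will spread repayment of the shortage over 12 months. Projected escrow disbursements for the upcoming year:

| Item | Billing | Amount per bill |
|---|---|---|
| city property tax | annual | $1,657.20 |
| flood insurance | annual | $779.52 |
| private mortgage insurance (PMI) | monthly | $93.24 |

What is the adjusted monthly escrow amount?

$366.44

City property tax: $1,657.20 annually
Flood insurance: $779.52 annually
Private mortgage insurance (PMI): $93.24 × 12 = $1,118.88 annually
Annual escrow total = $1,657.20 + $779.52 + $1,118.88 = $3,555.60
Monthly = $3,555.60 ÷ 12 = $296.30
Shortage spread = $841.68 / 12 = $70.14/mo
New monthly escrow = $296.30 + $70.14 = $366.44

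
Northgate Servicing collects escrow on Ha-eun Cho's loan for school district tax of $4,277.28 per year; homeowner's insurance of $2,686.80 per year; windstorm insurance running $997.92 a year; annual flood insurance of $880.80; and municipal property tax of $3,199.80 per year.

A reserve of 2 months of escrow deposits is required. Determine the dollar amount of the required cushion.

$2,007.10

School district tax — $4,277.28/yr
Homeowner's insurance — $2,686.80/yr
Windstorm insurance — $997.92/yr
Flood insurance — $880.80/yr
Municipal property tax — $3,199.80/yr
Yearly total = $12,042.60
Per month = $12,042.60 ÷ 12 = $1,003.55
Reserve = 2 × $1,003.55 = $2,007.10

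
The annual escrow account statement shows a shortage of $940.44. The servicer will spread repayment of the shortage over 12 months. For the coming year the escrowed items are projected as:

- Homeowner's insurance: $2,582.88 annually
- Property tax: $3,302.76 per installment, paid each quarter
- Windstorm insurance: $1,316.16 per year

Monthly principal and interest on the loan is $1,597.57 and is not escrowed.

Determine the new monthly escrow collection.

Homeowner's insurance = $2,582.88/yr
Property tax = $3,302.76 × 4 = $13,211.04/yr
Windstorm insurance = $1,316.16/yr
Annual escrow total = $17,110.08
Monthly escrow = $17,110.08 / 12 = $1,425.84
Monthly shortage recovery: $940.44 ÷ 12 = $78.37
New monthly escrow = $1,425.84 + $78.37 = $1,504.21

$1,504.21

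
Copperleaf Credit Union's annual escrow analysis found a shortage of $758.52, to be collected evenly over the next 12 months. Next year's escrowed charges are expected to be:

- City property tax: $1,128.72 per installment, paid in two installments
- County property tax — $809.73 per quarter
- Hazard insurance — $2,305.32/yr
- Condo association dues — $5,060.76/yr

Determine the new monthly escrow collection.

City property tax: $1,128.72 × 2 = $2,257.44 annually
County property tax: $809.73 × 4 = $3,238.92 annually
Hazard insurance: $2,305.32 annually
Condo association dues: $5,060.76 annually
Total annual escrow = $12,862.44
Monthly = $12,862.44 / 12 = $1,071.87
Shortage spread = $758.52 / 12 = $63.21/mo
New monthly escrow = $1,071.87 + $63.21 = $1,135.08

$1,135.08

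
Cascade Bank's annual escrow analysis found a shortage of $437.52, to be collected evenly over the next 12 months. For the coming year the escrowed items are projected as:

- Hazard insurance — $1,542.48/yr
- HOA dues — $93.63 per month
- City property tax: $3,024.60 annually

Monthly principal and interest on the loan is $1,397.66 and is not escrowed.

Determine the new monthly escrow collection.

$510.68

Hazard insurance — $1,542.48 annually
HOA dues — $93.63 × 12 = $1,123.56 annually
City property tax — $3,024.60 annually
Total annual escrow = $5,690.64
Base monthly escrow = $5,690.64 ÷ 12 = $474.22
Monthly shortage recovery: $437.52 ÷ 12 = $36.46
New monthly escrow = $474.22 + $36.46 = $510.68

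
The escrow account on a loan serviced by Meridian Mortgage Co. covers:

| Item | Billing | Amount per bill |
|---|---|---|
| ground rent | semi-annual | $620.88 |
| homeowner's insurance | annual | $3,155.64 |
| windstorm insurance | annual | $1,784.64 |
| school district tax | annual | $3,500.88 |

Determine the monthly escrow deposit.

Ground rent — $620.88 × 2 = $1,241.76
Homeowner's insurance — $3,155.64
Windstorm insurance — $1,784.64
School district tax — $3,500.88
Total annual escrow = $1,241.76 + $3,155.64 + $1,784.64 + $3,500.88 = $9,682.92
Monthly escrow = $9,682.92 ÷ 12 = $806.91

$806.91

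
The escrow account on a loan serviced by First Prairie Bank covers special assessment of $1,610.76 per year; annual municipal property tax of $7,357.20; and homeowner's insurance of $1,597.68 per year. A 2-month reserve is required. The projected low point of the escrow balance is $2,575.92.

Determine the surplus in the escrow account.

$814.98

Special assessment: $1,610.76/yr
Municipal property tax: $7,357.20/yr
Homeowner's insurance: $1,597.68/yr
Total per year = $1,610.76 + $7,357.20 + $1,597.68 = $10,565.64
Per month = $10,565.64 / 12 = $880.47
Required cushion = 2 × $880.47 = $1,760.94
Surplus = $2,575.92 − $1,760.94 = $814.98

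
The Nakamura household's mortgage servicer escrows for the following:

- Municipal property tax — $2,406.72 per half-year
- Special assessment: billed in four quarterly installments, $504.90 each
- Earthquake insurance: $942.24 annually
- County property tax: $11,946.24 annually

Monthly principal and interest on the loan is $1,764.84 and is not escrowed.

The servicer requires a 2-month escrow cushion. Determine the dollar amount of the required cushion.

$3,286.92

Municipal property tax = $2,406.72 × 2 = $4,813.44/yr
Special assessment = $504.90 × 4 = $2,019.60/yr
Earthquake insurance = $942.24/yr
County property tax = $11,946.24/yr
Combined annual = $4,813.44 + $2,019.60 + $942.24 + $11,946.24 = $19,721.52
Monthly = $19,721.52 ÷ 12 = $1,643.46
Required cushion = 2 × $1,643.46 = $3,286.92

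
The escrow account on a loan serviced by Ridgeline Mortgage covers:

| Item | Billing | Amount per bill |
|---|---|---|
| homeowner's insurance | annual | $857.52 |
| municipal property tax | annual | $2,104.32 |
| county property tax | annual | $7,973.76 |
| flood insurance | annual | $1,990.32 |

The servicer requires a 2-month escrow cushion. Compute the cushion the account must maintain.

$2,154.32

Homeowner's insurance — $857.52 annually
Municipal property tax — $2,104.32 annually
County property tax — $7,973.76 annually
Flood insurance — $1,990.32 annually
Combined annual = $12,925.92
Monthly = $12,925.92 / 12 = $1,077.16
Required cushion = 2 × $1,077.16 = $2,154.32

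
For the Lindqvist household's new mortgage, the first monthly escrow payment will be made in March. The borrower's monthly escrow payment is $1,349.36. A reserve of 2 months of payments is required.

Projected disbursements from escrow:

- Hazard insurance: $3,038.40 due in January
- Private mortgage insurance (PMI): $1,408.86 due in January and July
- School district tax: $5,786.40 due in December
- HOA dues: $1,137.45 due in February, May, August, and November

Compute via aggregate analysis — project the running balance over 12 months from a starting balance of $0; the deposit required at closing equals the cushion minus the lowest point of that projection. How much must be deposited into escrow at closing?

$2,910.63

Cushion = 2 × $1,349.36 = $2,698.72
Trial balance (start $0, +$1,349.36 each month, − disbursements):
  Mar: +$1,349.36 → $1,349.36
  Apr: +$1,349.36 → $2,698.72
  May: +$1,349.36 − $1,137.45 → $2,910.63
  Jun: +$1,349.36 → $4,259.99
  Jul: +$1,349.36 − $1,408.86 → $4,200.49
  Aug: +$1,349.36 − $1,137.45 → $4,412.40
  Sep: +$1,349.36 → $5,761.76
  Oct: +$1,349.36 → $7,111.12
  Nov: +$1,349.36 − $1,137.45 → $7,323.03
  Dec: +$1,349.36 − $5,786.40 → $2,885.99
  Jan: +$1,349.36 − $4,447.26 → -$211.91
  Feb: +$1,349.36 − $1,137.45 → $0.00
Lowest trial balance = -$211.91 (Jan)
Initial deposit = cushion − low point = $2,698.72 − (-$211.91) = $2,910.63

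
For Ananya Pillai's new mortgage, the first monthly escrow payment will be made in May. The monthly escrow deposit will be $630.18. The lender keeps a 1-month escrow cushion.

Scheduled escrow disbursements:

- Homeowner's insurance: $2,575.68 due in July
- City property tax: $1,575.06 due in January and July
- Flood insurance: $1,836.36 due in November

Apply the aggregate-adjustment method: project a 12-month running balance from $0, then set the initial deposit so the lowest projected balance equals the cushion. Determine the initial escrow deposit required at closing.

$2,890.38

Cushion = 1 × $630.18 = $630.18
Trial balance (start $0, +$630.18 each month, − disbursements):
  May: +$630.18 → $630.18
  Jun: +$630.18 → $1,260.36
  Jul: +$630.18 − $4,150.74 → -$2,260.20
  Aug: +$630.18 → -$1,630.02
  Sep: +$630.18 → -$999.84
  Oct: +$630.18 → -$369.66
  Nov: +$630.18 − $1,836.36 → -$1,575.84
  Dec: +$630.18 → -$945.66
  Jan: +$630.18 − $1,575.06 → -$1,890.54
  Feb: +$630.18 → -$1,260.36
  Mar: +$630.18 → -$630.18
  Apr: +$630.18 → $0.00
Lowest trial balance = -$2,260.20 (Jul)
Initial deposit = cushion − low point = $630.18 − (-$2,260.20) = $2,890.38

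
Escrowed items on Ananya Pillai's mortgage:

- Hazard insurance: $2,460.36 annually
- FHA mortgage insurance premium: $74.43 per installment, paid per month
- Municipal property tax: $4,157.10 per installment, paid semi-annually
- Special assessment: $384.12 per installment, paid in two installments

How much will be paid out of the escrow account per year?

$12,435.96

Hazard insurance — $2,460.36
FHA mortgage insurance premium — $74.43 × 12 = $893.16
Municipal property tax — $4,157.10 × 2 = $8,314.20
Special assessment — $384.12 × 2 = $768.24
Total per year = $2,460.36 + $893.16 + $8,314.20 + $768.24 = $12,435.96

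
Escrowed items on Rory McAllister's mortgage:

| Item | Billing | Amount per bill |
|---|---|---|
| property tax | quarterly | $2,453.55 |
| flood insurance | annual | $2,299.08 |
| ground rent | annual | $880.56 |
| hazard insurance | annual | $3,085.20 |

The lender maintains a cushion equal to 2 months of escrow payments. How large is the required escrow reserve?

Property tax: $2,453.55 × 4 = $9,814.20/yr
Flood insurance: $2,299.08/yr
Ground rent: $880.56/yr
Hazard insurance: $3,085.20/yr
Yearly total = $9,814.20 + $2,299.08 + $880.56 + $3,085.20 = $16,079.04
Monthly escrow = $16,079.04 ÷ 12 = $1,339.92
Required cushion = 2 × $1,339.92 = $2,679.84

$2,679.84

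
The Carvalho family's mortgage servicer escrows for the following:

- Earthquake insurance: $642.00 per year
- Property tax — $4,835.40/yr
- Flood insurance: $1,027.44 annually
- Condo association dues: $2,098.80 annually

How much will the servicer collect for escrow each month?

Earthquake insurance — $642.00 annually
Property tax — $4,835.40 annually
Flood insurance — $1,027.44 annually
Condo association dues — $2,098.80 annually
Yearly total = $8,603.64
Per month = $8,603.64 / 12 = $716.97

$716.97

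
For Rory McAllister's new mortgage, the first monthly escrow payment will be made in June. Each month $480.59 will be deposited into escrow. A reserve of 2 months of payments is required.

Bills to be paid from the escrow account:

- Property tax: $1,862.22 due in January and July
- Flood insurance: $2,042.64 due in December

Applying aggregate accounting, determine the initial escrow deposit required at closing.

Cushion = 2 × $480.59 = $961.18
Trial balance (start $0, +$480.59 each month, − disbursements):
  Jun: +$480.59 → $480.59
  Jul: +$480.59 − $1,862.22 → -$901.04
  Aug: +$480.59 → -$420.45
  Sep: +$480.59 → $60.14
  Oct: +$480.59 → $540.73
  Nov: +$480.59 → $1,021.32
  Dec: +$480.59 − $2,042.64 → -$540.73
  Jan: +$480.59 − $1,862.22 → -$1,922.36
  Feb: +$480.59 → -$1,441.77
  Mar: +$480.59 → -$961.18
  Apr: +$480.59 → -$480.59
  May: +$480.59 → $0.00
Lowest trial balance = -$1,922.36 (Jan)
Initial deposit = cushion − low point = $961.18 − (-$1,922.36) = $2,883.54

$2,883.54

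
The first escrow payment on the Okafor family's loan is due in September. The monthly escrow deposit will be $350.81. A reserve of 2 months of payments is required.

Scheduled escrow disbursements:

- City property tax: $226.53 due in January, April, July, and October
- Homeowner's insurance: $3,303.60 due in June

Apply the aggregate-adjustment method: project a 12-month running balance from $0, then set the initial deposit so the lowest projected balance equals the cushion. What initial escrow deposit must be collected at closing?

$1,176.71

Cushion = 2 × $350.81 = $701.62
Trial balance (start $0, +$350.81 each month, − disbursements):
  Sep: +$350.81 → $350.81
  Oct: +$350.81 − $226.53 → $475.09
  Nov: +$350.81 → $825.90
  Dec: +$350.81 → $1,176.71
  Jan: +$350.81 − $226.53 → $1,300.99
  Feb: +$350.81 → $1,651.80
  Mar: +$350.81 → $2,002.61
  Apr: +$350.81 − $226.53 → $2,126.89
  May: +$350.81 → $2,477.70
  Jun: +$350.81 − $3,303.60 → -$475.09
  Jul: +$350.81 − $226.53 → -$350.81
  Aug: +$350.81 → $0.00
Lowest trial balance = -$475.09 (Jun)
Initial deposit = cushion − low point = $701.62 − (-$475.09) = $1,176.71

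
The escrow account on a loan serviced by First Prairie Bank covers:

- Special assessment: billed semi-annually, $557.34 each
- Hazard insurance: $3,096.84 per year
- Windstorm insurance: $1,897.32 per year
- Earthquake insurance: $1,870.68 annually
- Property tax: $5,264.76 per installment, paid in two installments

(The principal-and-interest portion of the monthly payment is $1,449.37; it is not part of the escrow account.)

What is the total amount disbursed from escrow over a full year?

$18,509.04

Special assessment — $557.34 × 2 = $1,114.68 per year
Hazard insurance — $3,096.84 per year
Windstorm insurance — $1,897.32 per year
Earthquake insurance — $1,870.68 per year
Property tax — $5,264.76 × 2 = $10,529.52 per year
Combined annual = $1,114.68 + $3,096.84 + $1,897.32 + $1,870.68 + $10,529.52 = $18,509.04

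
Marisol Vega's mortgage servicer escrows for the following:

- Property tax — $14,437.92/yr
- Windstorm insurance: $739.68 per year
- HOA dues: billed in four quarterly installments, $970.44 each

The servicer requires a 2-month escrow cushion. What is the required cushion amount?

Property tax = $14,437.92 annually
Windstorm insurance = $739.68 annually
HOA dues = $970.44 × 4 = $3,881.76 annually
Annual escrow total = $14,437.92 + $739.68 + $3,881.76 = $19,059.36
Monthly escrow = $19,059.36 ÷ 12 = $1,588.28
Reserve = 2 × $1,588.28 = $3,176.56

$3,176.56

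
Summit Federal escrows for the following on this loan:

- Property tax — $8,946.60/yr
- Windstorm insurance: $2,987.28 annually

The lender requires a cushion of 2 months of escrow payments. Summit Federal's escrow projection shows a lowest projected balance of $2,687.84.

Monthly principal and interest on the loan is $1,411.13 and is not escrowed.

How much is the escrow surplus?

$698.86

Property tax: $8,946.60
Windstorm insurance: $2,987.28
Annual escrow total = $11,933.88
Monthly = $11,933.88 ÷ 12 = $994.49
Cushion = 2 × $994.49 = $1,988.98
Excess over cushion: $2,687.84 − $1,988.98 = $698.86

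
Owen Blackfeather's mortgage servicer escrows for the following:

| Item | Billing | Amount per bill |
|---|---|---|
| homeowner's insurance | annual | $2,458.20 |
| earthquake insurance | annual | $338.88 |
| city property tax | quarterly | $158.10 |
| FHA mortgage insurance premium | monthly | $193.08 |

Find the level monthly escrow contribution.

$478.87

Homeowner's insurance: $2,458.20 annually
Earthquake insurance: $338.88 annually
City property tax: $158.10 × 4 = $632.40 annually
FHA mortgage insurance premium: $193.08 × 12 = $2,316.96 annually
Total per year = $2,458.20 + $338.88 + $632.40 + $2,316.96 = $5,746.44
Per month = $5,746.44 ÷ 12 = $478.87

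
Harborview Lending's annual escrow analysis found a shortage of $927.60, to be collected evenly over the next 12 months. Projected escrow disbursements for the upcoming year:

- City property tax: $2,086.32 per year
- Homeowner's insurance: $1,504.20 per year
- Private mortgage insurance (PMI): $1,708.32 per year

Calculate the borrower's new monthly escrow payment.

$518.87

City property tax — $2,086.32 per year
Homeowner's insurance — $1,504.20 per year
Private mortgage insurance (PMI) — $1,708.32 per year
Total per year = $5,298.84
Monthly escrow = $5,298.84 / 12 = $441.57
Monthly shortage recovery: $927.60 ÷ 12 = $77.30
Adjusted monthly = $441.57 + $77.30 = $518.87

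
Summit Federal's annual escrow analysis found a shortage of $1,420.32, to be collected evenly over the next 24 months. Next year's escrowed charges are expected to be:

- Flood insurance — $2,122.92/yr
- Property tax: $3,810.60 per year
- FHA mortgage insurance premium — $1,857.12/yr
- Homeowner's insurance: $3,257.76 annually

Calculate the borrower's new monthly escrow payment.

$979.88

Flood insurance: $2,122.92 per year
Property tax: $3,810.60 per year
FHA mortgage insurance premium: $1,857.12 per year
Homeowner's insurance: $3,257.76 per year
Yearly total = $11,048.40
Monthly = $11,048.40 / 12 = $920.70
Shortage spread = $1,420.32 / 24 = $59.18/mo
New monthly escrow = $920.70 + $59.18 = $979.88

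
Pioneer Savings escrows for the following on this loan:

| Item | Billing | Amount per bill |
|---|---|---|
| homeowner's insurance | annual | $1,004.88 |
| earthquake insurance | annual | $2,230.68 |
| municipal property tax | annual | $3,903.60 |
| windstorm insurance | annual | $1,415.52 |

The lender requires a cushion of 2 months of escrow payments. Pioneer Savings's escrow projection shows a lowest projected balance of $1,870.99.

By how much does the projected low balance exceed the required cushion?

$445.21

Homeowner's insurance — $1,004.88 annually
Earthquake insurance — $2,230.68 annually
Municipal property tax — $3,903.60 annually
Windstorm insurance — $1,415.52 annually
Yearly total = $1,004.88 + $2,230.68 + $3,903.60 + $1,415.52 = $8,554.68
Base monthly escrow = $8,554.68 / 12 = $712.89
Cushion = 2 × $712.89 = $1,425.78
Surplus = $1,870.99 − $1,425.78 = $445.21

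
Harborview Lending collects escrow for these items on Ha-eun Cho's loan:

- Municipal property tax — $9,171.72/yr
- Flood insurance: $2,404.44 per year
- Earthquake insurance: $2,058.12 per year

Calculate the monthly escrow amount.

$1,136.19

Municipal property tax = $9,171.72 per year
Flood insurance = $2,404.44 per year
Earthquake insurance = $2,058.12 per year
Combined annual = $9,171.72 + $2,404.44 + $2,058.12 = $13,634.28
Monthly = $13,634.28 ÷ 12 = $1,136.19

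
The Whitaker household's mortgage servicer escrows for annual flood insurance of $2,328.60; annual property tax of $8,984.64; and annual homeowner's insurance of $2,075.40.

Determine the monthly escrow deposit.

$1,115.72

Flood insurance — $2,328.60 per year
Property tax — $8,984.64 per year
Homeowner's insurance — $2,075.40 per year
Total per year = $2,328.60 + $8,984.64 + $2,075.40 = $13,388.64
Monthly escrow = $13,388.64 ÷ 12 = $1,115.72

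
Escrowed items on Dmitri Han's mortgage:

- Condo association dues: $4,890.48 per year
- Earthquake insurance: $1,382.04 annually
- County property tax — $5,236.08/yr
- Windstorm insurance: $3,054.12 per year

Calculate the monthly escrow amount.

Condo association dues: $4,890.48/yr
Earthquake insurance: $1,382.04/yr
County property tax: $5,236.08/yr
Windstorm insurance: $3,054.12/yr
Annual escrow total = $14,562.72
Base monthly escrow = $14,562.72 ÷ 12 = $1,213.56

$1,213.56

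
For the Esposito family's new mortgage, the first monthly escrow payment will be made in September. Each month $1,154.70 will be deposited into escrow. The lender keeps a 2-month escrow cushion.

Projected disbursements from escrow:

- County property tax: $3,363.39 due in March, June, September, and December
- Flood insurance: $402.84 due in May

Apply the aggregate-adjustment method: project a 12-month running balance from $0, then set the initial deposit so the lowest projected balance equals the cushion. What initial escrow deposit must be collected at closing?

Cushion = 2 × $1,154.70 = $2,309.40
Trial balance (start $0, +$1,154.70 each month, − disbursements):
  Sep: +$1,154.70 − $3,363.39 → -$2,208.69
  Oct: +$1,154.70 → -$1,053.99
  Nov: +$1,154.70 → $100.71
  Dec: +$1,154.70 − $3,363.39 → -$2,107.98
  Jan: +$1,154.70 → -$953.28
  Feb: +$1,154.70 → $201.42
  Mar: +$1,154.70 − $3,363.39 → -$2,007.27
  Apr: +$1,154.70 → -$852.57
  May: +$1,154.70 − $402.84 → -$100.71
  Jun: +$1,154.70 − $3,363.39 → -$2,309.40
  Jul: +$1,154.70 → -$1,154.70
  Aug: +$1,154.70 → $0.00
Lowest trial balance = -$2,309.40 (Jun)
Initial deposit = cushion − low point = $2,309.40 − (-$2,309.40) = $4,618.80

$4,618.80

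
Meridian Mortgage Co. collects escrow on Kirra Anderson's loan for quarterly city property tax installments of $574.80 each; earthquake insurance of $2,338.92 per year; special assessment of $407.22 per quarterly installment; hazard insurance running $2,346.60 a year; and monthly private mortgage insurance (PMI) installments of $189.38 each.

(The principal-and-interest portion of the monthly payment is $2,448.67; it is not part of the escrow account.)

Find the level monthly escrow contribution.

City property tax — $574.80 × 4 = $2,299.20/yr
Earthquake insurance — $2,338.92/yr
Special assessment — $407.22 × 4 = $1,628.88/yr
Hazard insurance — $2,346.60/yr
Private mortgage insurance (PMI) — $189.38 × 12 = $2,272.56/yr
Annual escrow total = $10,886.16
Monthly = $10,886.16 / 12 = $907.18

$907.18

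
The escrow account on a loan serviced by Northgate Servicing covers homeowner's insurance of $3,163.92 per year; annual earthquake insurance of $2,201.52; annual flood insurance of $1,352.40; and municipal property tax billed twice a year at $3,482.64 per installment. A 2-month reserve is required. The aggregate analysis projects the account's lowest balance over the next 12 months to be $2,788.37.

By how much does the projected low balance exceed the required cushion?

Homeowner's insurance — $3,163.92 annually
Earthquake insurance — $2,201.52 annually
Flood insurance — $1,352.40 annually
Municipal property tax — $3,482.64 × 2 = $6,965.28 annually
Total per year = $13,683.12
Monthly escrow = $13,683.12 ÷ 12 = $1,140.26
Required reserve = 2 × $1,140.26 = $2,280.52
Excess over cushion: $2,788.37 − $2,280.52 = $507.85

$507.85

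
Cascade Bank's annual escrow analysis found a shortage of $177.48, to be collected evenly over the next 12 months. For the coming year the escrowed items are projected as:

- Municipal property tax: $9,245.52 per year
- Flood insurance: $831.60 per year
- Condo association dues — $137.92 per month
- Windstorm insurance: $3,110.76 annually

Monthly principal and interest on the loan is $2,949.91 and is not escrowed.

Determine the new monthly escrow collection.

$1,251.70

Municipal property tax — $9,245.52 per year
Flood insurance — $831.60 per year
Condo association dues — $137.92 × 12 = $1,655.04 per year
Windstorm insurance — $3,110.76 per year
Total per year = $9,245.52 + $831.60 + $1,655.04 + $3,110.76 = $14,842.92
Per month = $14,842.92 / 12 = $1,236.91
Shortage spread = $177.48 ÷ 12 = $14.79/mo
Adjusted monthly = $1,236.91 + $14.79 = $1,251.70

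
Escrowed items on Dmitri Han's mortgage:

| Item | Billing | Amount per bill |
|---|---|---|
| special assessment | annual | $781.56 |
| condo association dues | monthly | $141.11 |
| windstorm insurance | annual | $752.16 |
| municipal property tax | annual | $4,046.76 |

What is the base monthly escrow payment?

$606.15

Special assessment = $781.56 annually
Condo association dues = $141.11 × 12 = $1,693.32 annually
Windstorm insurance = $752.16 annually
Municipal property tax = $4,046.76 annually
Combined annual = $781.56 + $1,693.32 + $752.16 + $4,046.76 = $7,273.80
Base monthly escrow = $7,273.80 ÷ 12 = $606.15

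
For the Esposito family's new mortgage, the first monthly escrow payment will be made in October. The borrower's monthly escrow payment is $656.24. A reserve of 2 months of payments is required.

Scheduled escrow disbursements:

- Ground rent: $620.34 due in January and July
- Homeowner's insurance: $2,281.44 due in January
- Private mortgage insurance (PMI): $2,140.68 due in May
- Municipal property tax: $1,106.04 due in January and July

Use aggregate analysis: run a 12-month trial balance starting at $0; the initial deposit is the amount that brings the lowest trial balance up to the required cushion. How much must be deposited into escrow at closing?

$2,695.34

Cushion = 2 × $656.24 = $1,312.48
Trial balance (start $0, +$656.24 each month, − disbursements):
  Oct: +$656.24 → $656.24
  Nov: +$656.24 → $1,312.48
  Dec: +$656.24 → $1,968.72
  Jan: +$656.24 − $4,007.82 → -$1,382.86
  Feb: +$656.24 → -$726.62
  Mar: +$656.24 → -$70.38
  Apr: +$656.24 → $585.86
  May: +$656.24 − $2,140.68 → -$898.58
  Jun: +$656.24 → -$242.34
  Jul: +$656.24 − $1,726.38 → -$1,312.48
  Aug: +$656.24 → -$656.24
  Sep: +$656.24 → $0.00
Lowest trial balance = -$1,382.86 (Jan)
Initial deposit = cushion − low point = $1,312.48 − (-$1,382.86) = $2,695.34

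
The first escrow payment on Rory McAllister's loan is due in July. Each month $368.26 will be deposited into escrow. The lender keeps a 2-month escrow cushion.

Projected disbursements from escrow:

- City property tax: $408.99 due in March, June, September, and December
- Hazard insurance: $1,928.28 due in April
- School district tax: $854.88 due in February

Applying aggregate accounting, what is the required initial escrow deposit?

Cushion = 2 × $368.26 = $736.52
Trial balance (start $0, +$368.26 each month, − disbursements):
  Jul: +$368.26 → $368.26
  Aug: +$368.26 → $736.52
  Sep: +$368.26 − $408.99 → $695.79
  Oct: +$368.26 → $1,064.05
  Nov: +$368.26 → $1,432.31
  Dec: +$368.26 − $408.99 → $1,391.58
  Jan: +$368.26 → $1,759.84
  Feb: +$368.26 − $854.88 → $1,273.22
  Mar: +$368.26 − $408.99 → $1,232.49
  Apr: +$368.26 − $1,928.28 → -$327.53
  May: +$368.26 → $40.73
  Jun: +$368.26 − $408.99 → $0.00
Lowest trial balance = -$327.53 (Apr)
Initial deposit = cushion − low point = $736.52 − (-$327.53) = $1,064.05

$1,064.05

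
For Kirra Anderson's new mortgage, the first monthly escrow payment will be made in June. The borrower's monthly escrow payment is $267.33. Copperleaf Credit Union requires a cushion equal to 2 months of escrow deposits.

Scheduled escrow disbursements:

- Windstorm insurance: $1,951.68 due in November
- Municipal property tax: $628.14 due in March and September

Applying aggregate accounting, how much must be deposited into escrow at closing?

$1,510.50

Cushion = 2 × $267.33 = $534.66
Trial balance (start $0, +$267.33 each month, − disbursements):
  Jun: +$267.33 → $267.33
  Jul: +$267.33 → $534.66
  Aug: +$267.33 → $801.99
  Sep: +$267.33 − $628.14 → $441.18
  Oct: +$267.33 → $708.51
  Nov: +$267.33 − $1,951.68 → -$975.84
  Dec: +$267.33 → -$708.51
  Jan: +$267.33 → -$441.18
  Feb: +$267.33 → -$173.85
  Mar: +$267.33 − $628.14 → -$534.66
  Apr: +$267.33 → -$267.33
  May: +$267.33 → $0.00
Lowest trial balance = -$975.84 (Nov)
Initial deposit = cushion − low point = $534.66 − (-$975.84) = $1,510.50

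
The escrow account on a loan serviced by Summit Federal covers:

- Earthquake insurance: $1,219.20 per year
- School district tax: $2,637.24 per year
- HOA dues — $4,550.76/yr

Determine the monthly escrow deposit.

$700.60

Earthquake insurance = $1,219.20
School district tax = $2,637.24
HOA dues = $4,550.76
Yearly total = $1,219.20 + $2,637.24 + $4,550.76 = $8,407.20
Monthly = $8,407.20 / 12 = $700.60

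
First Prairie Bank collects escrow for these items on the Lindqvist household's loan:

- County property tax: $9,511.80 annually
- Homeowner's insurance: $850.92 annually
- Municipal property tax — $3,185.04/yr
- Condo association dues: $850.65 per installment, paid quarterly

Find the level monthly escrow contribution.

$1,412.53

County property tax = $9,511.80
Homeowner's insurance = $850.92
Municipal property tax = $3,185.04
Condo association dues = $850.65 × 4 = $3,402.60
Combined annual = $9,511.80 + $850.92 + $3,185.04 + $3,402.60 = $16,950.36
Base monthly escrow = $16,950.36 ÷ 12 = $1,412.53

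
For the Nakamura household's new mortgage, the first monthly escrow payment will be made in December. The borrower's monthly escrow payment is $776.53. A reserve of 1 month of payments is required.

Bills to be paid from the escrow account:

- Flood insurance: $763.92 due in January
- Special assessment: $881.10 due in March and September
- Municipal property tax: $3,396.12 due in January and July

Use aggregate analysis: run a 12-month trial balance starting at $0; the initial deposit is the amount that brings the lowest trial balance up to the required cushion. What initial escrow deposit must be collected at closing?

$3,383.51

Cushion = 1 × $776.53 = $776.53
Trial balance (start $0, +$776.53 each month, − disbursements):
  Dec: +$776.53 → $776.53
  Jan: +$776.53 − $4,160.04 → -$2,606.98
  Feb: +$776.53 → -$1,830.45
  Mar: +$776.53 − $881.10 → -$1,935.02
  Apr: +$776.53 → -$1,158.49
  May: +$776.53 → -$381.96
  Jun: +$776.53 → $394.57
  Jul: +$776.53 − $3,396.12 → -$2,225.02
  Aug: +$776.53 → -$1,448.49
  Sep: +$776.53 − $881.10 → -$1,553.06
  Oct: +$776.53 → -$776.53
  Nov: +$776.53 → $0.00
Lowest trial balance = -$2,606.98 (Jan)
Initial deposit = cushion − low point = $776.53 − (-$2,606.98) = $3,383.51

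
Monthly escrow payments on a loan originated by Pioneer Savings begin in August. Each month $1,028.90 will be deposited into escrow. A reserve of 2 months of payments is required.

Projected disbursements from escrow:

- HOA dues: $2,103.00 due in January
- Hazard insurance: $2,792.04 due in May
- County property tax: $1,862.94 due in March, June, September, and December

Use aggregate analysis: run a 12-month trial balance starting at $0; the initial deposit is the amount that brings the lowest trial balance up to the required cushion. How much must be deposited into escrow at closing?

Cushion = 2 × $1,028.90 = $2,057.80
Trial balance (start $0, +$1,028.90 each month, − disbursements):
  Aug: +$1,028.90 → $1,028.90
  Sep: +$1,028.90 − $1,862.94 → $194.86
  Oct: +$1,028.90 → $1,223.76
  Nov: +$1,028.90 → $2,252.66
  Dec: +$1,028.90 − $1,862.94 → $1,418.62
  Jan: +$1,028.90 − $2,103.00 → $344.52
  Feb: +$1,028.90 → $1,373.42
  Mar: +$1,028.90 − $1,862.94 → $539.38
  Apr: +$1,028.90 → $1,568.28
  May: +$1,028.90 − $2,792.04 → -$194.86
  Jun: +$1,028.90 − $1,862.94 → -$1,028.90
  Jul: +$1,028.90 → $0.00
Lowest trial balance = -$1,028.90 (Jun)
Initial deposit = cushion − low point = $2,057.80 − (-$1,028.90) = $3,086.70

$3,086.70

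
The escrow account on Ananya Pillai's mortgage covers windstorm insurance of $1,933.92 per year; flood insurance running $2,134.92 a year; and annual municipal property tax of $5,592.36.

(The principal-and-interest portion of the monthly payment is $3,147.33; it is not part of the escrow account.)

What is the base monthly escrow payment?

$805.10

Windstorm insurance = $1,933.92 per year
Flood insurance = $2,134.92 per year
Municipal property tax = $5,592.36 per year
Combined annual = $9,661.20
Monthly escrow = $9,661.20 / 12 = $805.10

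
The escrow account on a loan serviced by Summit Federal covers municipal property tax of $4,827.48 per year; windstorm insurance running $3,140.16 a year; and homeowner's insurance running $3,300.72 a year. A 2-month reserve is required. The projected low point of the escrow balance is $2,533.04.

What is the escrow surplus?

Municipal property tax = $4,827.48
Windstorm insurance = $3,140.16
Homeowner's insurance = $3,300.72
Yearly total = $11,268.36
Monthly escrow = $11,268.36 ÷ 12 = $939.03
Cushion = 2 × $939.03 = $1,878.06
Excess over cushion: $2,533.04 − $1,878.06 = $654.98

$654.98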